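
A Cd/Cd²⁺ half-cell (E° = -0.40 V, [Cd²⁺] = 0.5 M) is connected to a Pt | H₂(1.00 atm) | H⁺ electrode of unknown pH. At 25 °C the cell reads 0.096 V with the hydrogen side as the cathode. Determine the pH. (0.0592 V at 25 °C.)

pH = 5.29

E°_cell = 0.40 V and n = 2.
log Q = n(E° − E)/0.0592 = 2×(0.40 − 0.096)/0.0592 = 10.270.
With Q = [Cd²⁺]·P(H₂) / [H⁺]^2, solving for [H⁺] gives log[H⁺] = -5.286, so pH = 5.29.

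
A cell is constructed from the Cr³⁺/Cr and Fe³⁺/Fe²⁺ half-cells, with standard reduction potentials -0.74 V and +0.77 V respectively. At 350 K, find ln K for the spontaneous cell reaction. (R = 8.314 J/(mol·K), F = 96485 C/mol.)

ln K = 150.2

E°_cell = +0.77 − (-0.74) = 1.51 V, with n = 3 electrons transferred.
At equilibrium E = 0, so the Nernst equation gives ln K = nFE°/RT = (3)(96485)(1.51)/((8.314)(350)) = 150.20.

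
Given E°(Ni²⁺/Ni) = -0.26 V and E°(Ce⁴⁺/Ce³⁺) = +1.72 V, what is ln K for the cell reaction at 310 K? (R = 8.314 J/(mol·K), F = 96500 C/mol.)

E°_cell = +1.72 − (-0.26) = 1.98 V, with n = 2 electrons transferred.
At equilibrium E = 0, so the Nernst equation gives ln K = nFE°/RT = (2)(96500)(1.98)/((8.314)(310)) = 148.27.

ln K = 148.3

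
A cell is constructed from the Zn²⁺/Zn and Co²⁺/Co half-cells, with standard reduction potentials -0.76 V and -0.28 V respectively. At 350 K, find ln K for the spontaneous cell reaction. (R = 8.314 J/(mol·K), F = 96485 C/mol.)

E°_cell = -0.28 − (-0.76) = 0.48 V, with n = 2 electrons transferred.
At equilibrium E = 0, so the Nernst equation gives ln K = nFE°/RT = (2)(96485)(0.48)/((8.314)(350)) = 31.83.

ln K = 31.8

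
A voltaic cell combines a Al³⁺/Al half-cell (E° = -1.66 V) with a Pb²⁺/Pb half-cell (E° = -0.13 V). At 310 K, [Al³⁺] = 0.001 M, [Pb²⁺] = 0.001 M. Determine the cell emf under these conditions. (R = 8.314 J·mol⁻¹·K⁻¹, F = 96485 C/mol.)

The Pb²⁺/Pb couple has the higher reduction potential and acts as the cathode, so E°_cell = -0.13 − (-1.66) = 1.53 V.
Balancing electrons gives n = 6; the reaction quotient is Q = [Al³⁺]^2/[Pb²⁺]^3 = 1000.
E = E° − (RT/nF) ln Q = 1.53 − (8.314×310)/(6×96485) × (6.908) = 1.530 − 0.031 = 1.499 V.

1.50 V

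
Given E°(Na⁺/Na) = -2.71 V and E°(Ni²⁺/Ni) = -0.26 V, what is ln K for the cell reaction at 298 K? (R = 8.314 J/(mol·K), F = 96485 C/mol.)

ln K = 190.8

E°_cell = -0.26 − (-2.71) = 2.45 V, with n = 2 electrons transferred.
At equilibrium E = 0, so the Nernst equation gives ln K = nFE°/RT = (2)(96485)(2.45)/((8.314)(298)) = 190.82.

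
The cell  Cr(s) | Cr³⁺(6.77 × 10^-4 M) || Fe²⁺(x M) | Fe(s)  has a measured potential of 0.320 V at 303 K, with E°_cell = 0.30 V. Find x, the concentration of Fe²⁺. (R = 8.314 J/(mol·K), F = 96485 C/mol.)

0.036 M

From the Nernst equation, ln Q = nF(E° − E)/RT = 6×96485×(0.30 − 0.320)/(8.314×303) = -4.596, so Q = 0.0101.
With Q = [Cr³⁺]^2/[Fe²⁺]^3 and the known concentrations, [Fe²⁺]^3 in the denominator gives [Fe²⁺] = 0.036 M.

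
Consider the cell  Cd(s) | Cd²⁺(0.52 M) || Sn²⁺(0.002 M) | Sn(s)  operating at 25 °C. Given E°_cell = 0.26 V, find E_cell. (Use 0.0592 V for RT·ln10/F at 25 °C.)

0.189 V

Balancing electrons gives n = 2; the reaction quotient is Q = [Cd²⁺]/[Sn²⁺] = 260.
At 25 °C, E = E° − (0.0592/n) log Q = 0.26 − (0.0592/2)(2.415) = 0.260 − 0.071 = 0.189 V.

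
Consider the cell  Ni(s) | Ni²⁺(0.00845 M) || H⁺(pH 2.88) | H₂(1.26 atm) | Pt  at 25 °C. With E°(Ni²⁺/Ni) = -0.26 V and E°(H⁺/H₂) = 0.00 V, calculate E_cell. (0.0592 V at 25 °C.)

0.15 V

The hydrogen couple is the cathode, so E°_cell = 0.26 V; n = 2.
[H⁺] = 10^(−2.88) = 0.0013 M, and Q = [Ni²⁺]·P(H₂) / [H⁺]^2 = 6130.
E = E° − (0.0592/2) log Q = 0.26 − (0.0592/2)(3.787) = 0.148 V.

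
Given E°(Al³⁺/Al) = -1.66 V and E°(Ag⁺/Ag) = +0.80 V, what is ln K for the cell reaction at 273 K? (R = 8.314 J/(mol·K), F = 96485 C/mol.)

E°_cell = +0.80 − (-1.66) = 2.46 V, with n = 3 electrons transferred.
At equilibrium E = 0, so the Nernst equation gives ln K = nFE°/RT = (3)(96485)(2.46)/((8.314)(273)) = 313.72.

ln K = 313.7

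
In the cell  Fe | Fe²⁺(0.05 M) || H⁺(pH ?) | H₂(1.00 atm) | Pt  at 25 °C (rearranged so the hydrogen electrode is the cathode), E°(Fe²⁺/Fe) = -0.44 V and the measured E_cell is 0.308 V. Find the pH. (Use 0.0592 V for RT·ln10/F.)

E°_cell = 0.44 V and n = 2.
log Q = n(E° − E)/0.0592 = 2×(0.44 − 0.308)/0.0592 = 4.459.
With Q = [Fe²⁺]·P(H₂) / [H⁺]^2, solving for [H⁺] gives log[H⁺] = -2.880, so pH = 2.88.

pH = 2.88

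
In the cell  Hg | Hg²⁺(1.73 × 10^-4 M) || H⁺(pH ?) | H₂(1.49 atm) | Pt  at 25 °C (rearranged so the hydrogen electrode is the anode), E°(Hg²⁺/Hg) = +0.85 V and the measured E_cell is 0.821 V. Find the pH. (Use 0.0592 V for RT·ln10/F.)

E°_cell = 0.85 V and n = 2.
log Q = n(E° − E)/0.0592 = 2×(0.85 − 0.821)/0.0592 = 0.980.
With Q = [H⁺]^2 / ([Hg²⁺]·P(H₂)), solving for [H⁺] gives log[H⁺] = -1.305, so pH = 1.30.

pH = 1.30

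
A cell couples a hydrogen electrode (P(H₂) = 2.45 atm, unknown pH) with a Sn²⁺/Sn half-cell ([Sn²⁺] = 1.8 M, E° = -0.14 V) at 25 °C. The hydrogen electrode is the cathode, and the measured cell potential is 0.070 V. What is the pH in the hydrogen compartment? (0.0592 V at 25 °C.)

pH = 0.86

E°_cell = 0.14 V and n = 2.
log Q = n(E° − E)/0.0592 = 2×(0.14 − 0.070)/0.0592 = 2.365.
With Q = [Sn²⁺]·P(H₂) / [H⁺]^2, solving for [H⁺] gives log[H⁺] = -0.860, so pH = 0.86.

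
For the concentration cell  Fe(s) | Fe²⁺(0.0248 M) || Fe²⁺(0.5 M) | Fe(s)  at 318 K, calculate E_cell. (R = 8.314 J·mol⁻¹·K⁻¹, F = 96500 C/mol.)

Both half-cells are Fe²⁺/Fe, so E°_cell = 0. The concentrated side is the cathode; the cell reaction moves Fe²⁺ from high to low concentration with n = 2.
Q = [Fe²⁺]_dilute/[Fe²⁺]_conc = 0.0248/0.5 = 0.0496.
E = 0 − (RT/nF) ln Q = −((8.314×318)/(2×96500))(-3.004) = 0.0412 V.

0.041 V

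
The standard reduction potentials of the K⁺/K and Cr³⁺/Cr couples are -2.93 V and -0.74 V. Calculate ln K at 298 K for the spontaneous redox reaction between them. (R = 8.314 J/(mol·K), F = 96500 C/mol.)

ln K = 255.9

E°_cell = -0.74 − (-2.93) = 2.19 V, with n = 3 electrons transferred.
At equilibrium E = 0, so the Nernst equation gives ln K = nFE°/RT = (3)(96500)(2.19)/((8.314)(298)) = 255.90.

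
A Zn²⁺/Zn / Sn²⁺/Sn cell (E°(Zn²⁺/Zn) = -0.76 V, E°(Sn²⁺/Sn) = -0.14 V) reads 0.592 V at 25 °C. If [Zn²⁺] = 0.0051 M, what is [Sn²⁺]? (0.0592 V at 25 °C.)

5.8 × 10^-4 M

From the Nernst equation, log Q = n(E° − E)/0.0592 = 2(0.62 − 0.592)/0.0592 = 0.946, so Q = 8.83.
With Q = [Zn²⁺]/[Sn²⁺] and the known concentrations, [Sn²⁺] in the denominator gives [Sn²⁺] = 5.8 × 10^-4 M.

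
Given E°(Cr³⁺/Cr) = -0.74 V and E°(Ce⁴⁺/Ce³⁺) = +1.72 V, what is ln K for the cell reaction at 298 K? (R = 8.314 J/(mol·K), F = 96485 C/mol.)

ln K = 287.4

E°_cell = +1.72 − (-0.74) = 2.46 V, with n = 3 electrons transferred.
At equilibrium E = 0, so the Nernst equation gives ln K = nFE°/RT = (3)(96485)(2.46)/((8.314)(298)) = 287.40.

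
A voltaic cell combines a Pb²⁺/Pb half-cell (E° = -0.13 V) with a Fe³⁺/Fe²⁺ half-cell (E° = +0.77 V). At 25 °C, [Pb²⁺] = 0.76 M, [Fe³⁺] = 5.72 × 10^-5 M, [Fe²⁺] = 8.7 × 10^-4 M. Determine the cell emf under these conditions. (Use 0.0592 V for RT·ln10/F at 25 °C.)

0.834 V

The Fe³⁺/Fe²⁺ couple has the higher reduction potential and acts as the cathode, so E°_cell = +0.77 − (-0.13) = 0.90 V.
Balancing electrons gives n = 2; the reaction quotient is Q = [Pb²⁺]·[Fe²⁺]^2/[Fe³⁺]^2 = 176.
At 25 °C, E = E° − (0.0592/n) log Q = 0.90 − (0.0592/2)(2.245) = 0.900 − 0.066 = 0.834 V.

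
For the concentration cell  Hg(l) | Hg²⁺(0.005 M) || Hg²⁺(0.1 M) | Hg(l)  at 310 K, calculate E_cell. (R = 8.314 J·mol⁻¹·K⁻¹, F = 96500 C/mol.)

0.040 V

Both half-cells are Hg²⁺/Hg, so E°_cell = 0. The concentrated side is the cathode; the cell reaction moves Hg²⁺ from high to low concentration with n = 2.
Q = [Hg²⁺]_dilute/[Hg²⁺]_conc = 0.005/0.1 = 0.0500.
E = 0 − (RT/nF) ln Q = −((8.314×310)/(2×96500))(-2.996) = 0.0400 V.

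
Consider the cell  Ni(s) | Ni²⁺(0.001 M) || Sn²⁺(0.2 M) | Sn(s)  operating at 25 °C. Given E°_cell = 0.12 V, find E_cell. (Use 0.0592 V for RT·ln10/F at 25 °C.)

0.188 V

Balancing electrons gives n = 2; the reaction quotient is Q = [Ni²⁺]/[Sn²⁺] = 0.00500.
At 25 °C, E = E° − (0.0592/n) log Q = 0.12 − (0.0592/2)(-2.301) = 0.120 + 0.068 = 0.188 V.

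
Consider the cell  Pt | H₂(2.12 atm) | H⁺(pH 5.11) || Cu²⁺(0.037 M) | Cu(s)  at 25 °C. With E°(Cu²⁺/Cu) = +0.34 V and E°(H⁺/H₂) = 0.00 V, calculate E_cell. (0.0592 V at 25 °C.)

0.61 V

The Cu²⁺/Cu couple is the cathode, so E°_cell = 0.34 V; n = 2.
[H⁺] = 10^(−5.11) = 7.8 × 10^-6 M, and Q = [H⁺]^2 / ([Cu²⁺]·P(H₂)) = 7.68 × 10^-10.
E = E° − (0.0592/2) log Q = 0.34 − (0.0592/2)(-9.115) = 0.610 V.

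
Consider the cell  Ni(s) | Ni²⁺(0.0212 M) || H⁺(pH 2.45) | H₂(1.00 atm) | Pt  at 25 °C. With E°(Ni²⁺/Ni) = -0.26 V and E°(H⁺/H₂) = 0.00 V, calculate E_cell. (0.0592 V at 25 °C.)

The hydrogen couple is the cathode, so E°_cell = 0.26 V; n = 2.
[H⁺] = 10^(−2.45) = 0.0035 M, and Q = [Ni²⁺]·P(H₂) / [H⁺]^2 = 1680.
E = E° − (0.0592/2) log Q = 0.26 − (0.0592/2)(3.226) = 0.165 V.

0.16 V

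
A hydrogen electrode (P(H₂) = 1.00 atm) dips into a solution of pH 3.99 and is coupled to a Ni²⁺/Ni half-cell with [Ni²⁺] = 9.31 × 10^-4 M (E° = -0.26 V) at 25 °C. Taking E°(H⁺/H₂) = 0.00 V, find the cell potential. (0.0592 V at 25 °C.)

0.11 V

The hydrogen couple is the cathode, so E°_cell = 0.26 V; n = 2.
[H⁺] = 10^(−3.99) = 1 × 10^-4 M, and Q = [Ni²⁺]·P(H₂) / [H⁺]^2 = 8.89 × 10^4.
E = E° − (0.0592/2) log Q = 0.26 − (0.0592/2)(4.949) = 0.114 V.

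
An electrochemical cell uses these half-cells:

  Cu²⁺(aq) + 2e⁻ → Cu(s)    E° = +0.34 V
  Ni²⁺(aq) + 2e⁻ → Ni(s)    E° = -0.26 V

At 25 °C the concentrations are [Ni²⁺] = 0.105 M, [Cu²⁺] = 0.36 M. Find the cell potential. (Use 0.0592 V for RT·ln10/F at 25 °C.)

The Cu²⁺/Cu couple has the higher reduction potential and acts as the cathode, so E°_cell = +0.34 − (-0.26) = 0.60 V.
Balancing electrons gives n = 2; the reaction quotient is Q = [Ni²⁺]/[Cu²⁺] = 0.292.
At 25 °C, E = E° − (0.0592/n) log Q = 0.60 − (0.0592/2)(-0.535) = 0.600 + 0.016 = 0.616 V.

0.616 V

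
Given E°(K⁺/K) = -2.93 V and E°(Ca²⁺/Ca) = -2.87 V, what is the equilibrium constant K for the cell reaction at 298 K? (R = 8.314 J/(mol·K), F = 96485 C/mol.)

E°_cell = -2.87 − (-2.93) = 0.06 V, with n = 2 electrons transferred.
At equilibrium E = 0, so the Nernst equation gives ln K = nFE°/RT = (2)(96485)(0.06)/((8.314)(298)) = 4.67.
K = e^4.67 = 110.

110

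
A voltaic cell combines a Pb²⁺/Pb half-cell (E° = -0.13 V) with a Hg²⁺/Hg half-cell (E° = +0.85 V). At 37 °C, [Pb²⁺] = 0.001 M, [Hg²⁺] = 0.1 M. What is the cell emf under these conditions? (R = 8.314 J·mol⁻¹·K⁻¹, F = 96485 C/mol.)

1.04 V

The Hg²⁺/Hg couple has the higher reduction potential and acts as the cathode, so E°_cell = +0.85 − (-0.13) = 0.98 V.
Balancing electrons gives n = 2; the reaction quotient is Q = [Pb²⁺]/[Hg²⁺] = 0.0100.
E = E° − (RT/nF) ln Q = 0.98 − (8.314×310)/(2×96485) × (-4.605) = 0.980 + 0.062 = 1.042 V.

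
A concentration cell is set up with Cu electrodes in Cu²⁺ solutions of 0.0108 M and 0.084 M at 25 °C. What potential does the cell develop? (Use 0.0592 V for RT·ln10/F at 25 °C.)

0.026 V

Both half-cells are Cu²⁺/Cu, so E°_cell = 0. The concentrated side is the cathode; the cell reaction moves Cu²⁺ from high to low concentration with n = 2.
Q = [Cu²⁺]_dilute/[Cu²⁺]_conc = 0.0108/0.084 = 0.129.
E = 0 − (0.0592/2) log Q = −(0.0592/2)(-0.891) = 0.0264 V.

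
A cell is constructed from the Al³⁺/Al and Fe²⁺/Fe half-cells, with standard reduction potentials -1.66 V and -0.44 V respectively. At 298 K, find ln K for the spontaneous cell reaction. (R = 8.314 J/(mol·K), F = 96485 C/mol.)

E°_cell = -0.44 − (-1.66) = 1.22 V, with n = 6 electrons transferred.
At equilibrium E = 0, so the Nernst equation gives ln K = nFE°/RT = (6)(96485)(1.22)/((8.314)(298)) = 285.07.

ln K = 285.1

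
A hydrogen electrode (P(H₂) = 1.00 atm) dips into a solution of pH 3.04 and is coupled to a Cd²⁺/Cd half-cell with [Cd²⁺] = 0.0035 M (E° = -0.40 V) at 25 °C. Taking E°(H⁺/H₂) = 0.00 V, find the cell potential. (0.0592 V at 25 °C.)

0.29 V

The hydrogen couple is the cathode, so E°_cell = 0.40 V; n = 2.
[H⁺] = 10^(−3.04) = 9.1 × 10^-4 M, and Q = [Cd²⁺]·P(H₂) / [H⁺]^2 = 4210.
E = E° − (0.0592/2) log Q = 0.40 − (0.0592/2)(3.624) = 0.293 V.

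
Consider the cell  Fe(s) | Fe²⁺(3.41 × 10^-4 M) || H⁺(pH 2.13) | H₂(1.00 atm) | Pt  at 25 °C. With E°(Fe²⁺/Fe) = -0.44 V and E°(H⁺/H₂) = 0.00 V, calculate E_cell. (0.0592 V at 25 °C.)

0.42 V

The hydrogen couple is the cathode, so E°_cell = 0.44 V; n = 2.
[H⁺] = 10^(−2.13) = 0.0074 M, and Q = [Fe²⁺]·P(H₂) / [H⁺]^2 = 6.21.
E = E° − (0.0592/2) log Q = 0.44 − (0.0592/2)(0.793) = 0.417 V.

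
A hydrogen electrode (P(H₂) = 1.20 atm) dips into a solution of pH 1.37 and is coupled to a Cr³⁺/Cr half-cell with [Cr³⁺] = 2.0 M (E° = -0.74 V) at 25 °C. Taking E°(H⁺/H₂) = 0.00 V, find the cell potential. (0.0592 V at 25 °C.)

The hydrogen couple is the cathode, so E°_cell = 0.74 V; n = 6.
[H⁺] = 10^(−1.37) = 0.043 M, and Q = [Cr³⁺]^2·P(H₂)^3 / [H⁺]^6 = 1.15 × 10^9.
E = E° − (0.0592/6) log Q = 0.74 − (0.0592/6)(9.060) = 0.651 V.

0.65 V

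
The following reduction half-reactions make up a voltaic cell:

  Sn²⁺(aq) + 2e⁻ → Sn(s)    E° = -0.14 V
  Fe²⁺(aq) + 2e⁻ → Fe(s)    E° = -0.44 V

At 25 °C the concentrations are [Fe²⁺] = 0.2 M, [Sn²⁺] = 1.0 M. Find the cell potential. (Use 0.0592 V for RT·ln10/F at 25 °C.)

0.321 V

The Sn²⁺/Sn couple has the higher reduction potential and acts as the cathode, so E°_cell = -0.14 − (-0.44) = 0.30 V.
Balancing electrons gives n = 2; the reaction quotient is Q = [Fe²⁺]/[Sn²⁺] = 0.200.
At 25 °C, E = E° − (0.0592/n) log Q = 0.30 − (0.0592/2)(-0.699) = 0.300 + 0.021 = 0.321 V.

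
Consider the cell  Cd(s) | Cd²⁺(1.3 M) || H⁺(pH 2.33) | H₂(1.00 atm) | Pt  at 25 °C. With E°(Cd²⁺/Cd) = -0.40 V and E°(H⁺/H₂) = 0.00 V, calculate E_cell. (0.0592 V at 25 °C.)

0.26 V

The hydrogen couple is the cathode, so E°_cell = 0.40 V; n = 2.
[H⁺] = 10^(−2.33) = 0.0047 M, and Q = [Cd²⁺]·P(H₂) / [H⁺]^2 = 5.94 × 10^4.
E = E° − (0.0592/2) log Q = 0.40 − (0.0592/2)(4.774) = 0.259 V.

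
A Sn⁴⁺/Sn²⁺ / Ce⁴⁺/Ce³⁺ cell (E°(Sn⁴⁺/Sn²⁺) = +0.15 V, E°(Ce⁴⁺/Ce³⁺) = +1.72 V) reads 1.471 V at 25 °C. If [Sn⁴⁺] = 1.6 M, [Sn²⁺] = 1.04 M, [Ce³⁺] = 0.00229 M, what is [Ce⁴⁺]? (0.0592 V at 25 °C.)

From the Nernst equation, log Q = n(E° − E)/0.0592 = 2(1.57 − 1.471)/0.0592 = 3.345, so Q = 2210.
With Q = [Sn⁴⁺]·[Ce³⁺]^2/([Sn²⁺]·[Ce⁴⁺]^2) and the known concentrations, [Ce⁴⁺]^2 in the denominator gives [Ce⁴⁺] = 6 × 10^-5 M.

6 × 10^-5 M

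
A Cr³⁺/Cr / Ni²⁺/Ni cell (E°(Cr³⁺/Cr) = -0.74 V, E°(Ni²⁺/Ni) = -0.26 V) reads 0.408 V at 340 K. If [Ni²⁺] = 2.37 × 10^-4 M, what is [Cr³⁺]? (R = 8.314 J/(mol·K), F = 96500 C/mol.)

From the Nernst equation, ln Q = nF(E° − E)/RT = 6×96500×(0.48 − 0.408)/(8.314×340) = 14.748, so Q = 2.54 × 10^6.
With Q = [Cr³⁺]^2/[Ni²⁺]^3 and the known concentrations, [Cr³⁺]^2 in the numerator gives [Cr³⁺] = 0.0058 M.

0.0058 M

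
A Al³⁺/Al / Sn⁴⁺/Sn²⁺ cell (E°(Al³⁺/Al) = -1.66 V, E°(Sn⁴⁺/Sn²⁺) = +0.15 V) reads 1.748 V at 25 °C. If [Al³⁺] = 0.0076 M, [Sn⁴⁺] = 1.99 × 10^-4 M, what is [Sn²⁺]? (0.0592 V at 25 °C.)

From the Nernst equation, log Q = n(E° − E)/0.0592 = 6(1.81 − 1.748)/0.0592 = 6.284, so Q = 1.92 × 10^6.
With Q = [Al³⁺]^2·[Sn²⁺]^3/[Sn⁴⁺]^3 and the known concentrations, [Sn²⁺]^3 in the numerator gives [Sn²⁺] = 0.64 M.

0.64 M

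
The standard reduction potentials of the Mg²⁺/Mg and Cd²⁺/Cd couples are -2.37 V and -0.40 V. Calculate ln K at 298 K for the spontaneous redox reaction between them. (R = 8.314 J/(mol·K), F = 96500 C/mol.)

E°_cell = -0.40 − (-2.37) = 1.97 V, with n = 2 electrons transferred.
At equilibrium E = 0, so the Nernst equation gives ln K = nFE°/RT = (2)(96500)(1.97)/((8.314)(298)) = 153.46.

ln K = 153.5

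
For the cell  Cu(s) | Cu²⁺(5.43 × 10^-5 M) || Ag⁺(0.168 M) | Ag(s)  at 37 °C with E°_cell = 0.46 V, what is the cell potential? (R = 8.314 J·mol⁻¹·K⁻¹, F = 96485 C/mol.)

0.544 V

Balancing electrons gives n = 2; the reaction quotient is Q = [Cu²⁺]/[Ag⁺]^2 = 0.00192.
E = E° − (RT/nF) ln Q = 0.46 − (8.314×310)/(2×96485) × (-6.253) = 0.460 + 0.084 = 0.544 V.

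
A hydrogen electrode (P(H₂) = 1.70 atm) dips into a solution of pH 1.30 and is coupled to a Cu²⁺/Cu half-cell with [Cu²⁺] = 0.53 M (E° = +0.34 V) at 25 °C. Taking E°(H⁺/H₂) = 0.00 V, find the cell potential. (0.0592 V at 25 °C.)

The Cu²⁺/Cu couple is the cathode, so E°_cell = 0.34 V; n = 2.
[H⁺] = 10^(−1.30) = 0.050 M, and Q = [H⁺]^2 / ([Cu²⁺]·P(H₂)) = 0.00279.
E = E° − (0.0592/2) log Q = 0.34 − (0.0592/2)(-2.555) = 0.416 V.

0.42 V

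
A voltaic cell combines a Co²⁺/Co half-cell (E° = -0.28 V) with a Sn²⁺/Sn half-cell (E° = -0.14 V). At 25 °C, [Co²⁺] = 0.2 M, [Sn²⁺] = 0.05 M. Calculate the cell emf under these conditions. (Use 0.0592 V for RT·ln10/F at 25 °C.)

0.122 V

The Sn²⁺/Sn couple has the higher reduction potential and acts as the cathode, so E°_cell = -0.14 − (-0.28) = 0.14 V.
Balancing electrons gives n = 2; the reaction quotient is Q = [Co²⁺]/[Sn²⁺] = 4.00.
At 25 °C, E = E° − (0.0592/n) log Q = 0.14 − (0.0592/2)(0.602) = 0.140 − 0.018 = 0.122 V.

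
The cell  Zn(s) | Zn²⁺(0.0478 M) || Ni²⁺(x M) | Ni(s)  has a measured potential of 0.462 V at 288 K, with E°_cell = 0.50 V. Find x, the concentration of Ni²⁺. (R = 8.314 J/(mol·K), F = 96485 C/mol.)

0.0022 M

From the Nernst equation, ln Q = nF(E° − E)/RT = 2×96485×(0.50 − 0.462)/(8.314×288) = 3.062, so Q = 21.4.
With Q = [Zn²⁺]/[Ni²⁺] and the known concentrations, [Ni²⁺] in the denominator gives [Ni²⁺] = 0.0022 M.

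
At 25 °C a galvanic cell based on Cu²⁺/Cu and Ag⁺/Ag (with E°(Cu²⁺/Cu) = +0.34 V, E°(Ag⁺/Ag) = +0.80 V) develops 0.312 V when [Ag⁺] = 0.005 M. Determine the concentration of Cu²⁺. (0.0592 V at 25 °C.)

From the Nernst equation, log Q = n(E° − E)/0.0592 = 2(0.46 − 0.312)/0.0592 = 5.000, so Q = 1 × 10^5.
With Q = [Cu²⁺]/[Ag⁺]^2 and the known concentrations, [Cu²⁺] in the numerator gives [Cu²⁺] = 2.5 M.

2.5 M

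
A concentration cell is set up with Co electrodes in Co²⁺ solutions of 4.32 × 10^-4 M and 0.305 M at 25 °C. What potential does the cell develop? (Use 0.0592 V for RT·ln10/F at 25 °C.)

Both half-cells are Co²⁺/Co, so E°_cell = 0. The concentrated side is the cathode; the cell reaction moves Co²⁺ from high to low concentration with n = 2.
Q = [Co²⁺]_dilute/[Co²⁺]_conc = 4.32 × 10^-4/0.305 = 0.00142.
E = 0 − (0.0592/2) log Q = −(0.0592/2)(-2.849) = 0.0843 V.

0.084 V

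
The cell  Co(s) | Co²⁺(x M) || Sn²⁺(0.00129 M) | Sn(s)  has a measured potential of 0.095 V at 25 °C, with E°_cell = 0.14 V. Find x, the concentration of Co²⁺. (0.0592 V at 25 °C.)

From the Nernst equation, log Q = n(E° − E)/0.0592 = 2(0.14 − 0.095)/0.0592 = 1.520, so Q = 33.1.
With Q = [Co²⁺]/[Sn²⁺] and the known concentrations, [Co²⁺] in the numerator gives [Co²⁺] = 0.043 M.

0.043 M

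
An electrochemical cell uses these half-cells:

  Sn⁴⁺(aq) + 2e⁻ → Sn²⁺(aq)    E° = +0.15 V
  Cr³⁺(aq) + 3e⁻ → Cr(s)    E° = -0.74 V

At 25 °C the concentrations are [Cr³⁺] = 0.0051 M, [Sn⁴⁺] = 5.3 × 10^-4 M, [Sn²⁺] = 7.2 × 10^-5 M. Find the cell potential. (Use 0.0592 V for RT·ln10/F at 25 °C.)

The Sn⁴⁺/Sn²⁺ couple has the higher reduction potential and acts as the cathode, so E°_cell = +0.15 − (-0.74) = 0.89 V.
Balancing electrons gives n = 6; the reaction quotient is Q = [Cr³⁺]^2·[Sn²⁺]^3/[Sn⁴⁺]^3 = 6.52 × 10^-8.
At 25 °C, E = E° − (0.0592/n) log Q = 0.89 − (0.0592/6)(-7.186) = 0.890 + 0.071 = 0.961 V.

0.961 V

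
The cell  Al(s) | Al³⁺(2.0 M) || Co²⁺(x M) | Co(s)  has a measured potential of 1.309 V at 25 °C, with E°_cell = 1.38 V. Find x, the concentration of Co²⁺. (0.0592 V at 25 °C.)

0.0063 M

From the Nernst equation, log Q = n(E° − E)/0.0592 = 6(1.38 − 1.309)/0.0592 = 7.196, so Q = 1.57 × 10^7.
With Q = [Al³⁺]^2/[Co²⁺]^3 and the known concentrations, [Co²⁺]^3 in the denominator gives [Co²⁺] = 0.0063 M.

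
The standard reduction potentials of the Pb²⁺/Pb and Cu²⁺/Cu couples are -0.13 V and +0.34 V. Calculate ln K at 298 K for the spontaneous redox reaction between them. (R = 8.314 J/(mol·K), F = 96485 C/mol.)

ln K = 36.6

E°_cell = +0.34 − (-0.13) = 0.47 V, with n = 2 electrons transferred.
At equilibrium E = 0, so the Nernst equation gives ln K = nFE°/RT = (2)(96485)(0.47)/((8.314)(298)) = 36.61.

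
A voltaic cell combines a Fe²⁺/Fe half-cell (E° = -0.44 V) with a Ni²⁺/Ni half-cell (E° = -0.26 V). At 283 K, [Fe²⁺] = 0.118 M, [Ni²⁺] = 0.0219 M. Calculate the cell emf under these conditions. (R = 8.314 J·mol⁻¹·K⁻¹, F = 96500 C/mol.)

0.159 V

The Ni²⁺/Ni couple has the higher reduction potential and acts as the cathode, so E°_cell = -0.26 − (-0.44) = 0.18 V.
Balancing electrons gives n = 2; the reaction quotient is Q = [Fe²⁺]/[Ni²⁺] = 5.39.
E = E° − (RT/nF) ln Q = 0.18 − (8.314×283)/(2×96500) × (1.684) = 0.180 − 0.021 = 0.159 V.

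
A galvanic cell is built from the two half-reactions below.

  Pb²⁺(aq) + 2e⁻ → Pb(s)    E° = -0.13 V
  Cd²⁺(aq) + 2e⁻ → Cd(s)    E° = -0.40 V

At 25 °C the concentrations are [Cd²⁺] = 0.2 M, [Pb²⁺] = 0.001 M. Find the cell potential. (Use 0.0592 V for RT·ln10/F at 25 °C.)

0.202 V

The Pb²⁺/Pb couple has the higher reduction potential and acts as the cathode, so E°_cell = -0.13 − (-0.40) = 0.27 V.
Balancing electrons gives n = 2; the reaction quotient is Q = [Cd²⁺]/[Pb²⁺] = 200.
At 25 °C, E = E° − (0.0592/n) log Q = 0.27 − (0.0592/2)(2.301) = 0.270 − 0.068 = 0.202 V.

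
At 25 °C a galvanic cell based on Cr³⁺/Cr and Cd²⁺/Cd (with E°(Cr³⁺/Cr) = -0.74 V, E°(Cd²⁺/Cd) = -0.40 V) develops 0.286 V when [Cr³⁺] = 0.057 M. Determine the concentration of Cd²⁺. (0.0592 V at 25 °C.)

0.0022 M

From the Nernst equation, log Q = n(E° − E)/0.0592 = 6(0.34 − 0.286)/0.0592 = 5.473, so Q = 2.97 × 10^5.
With Q = [Cr³⁺]^2/[Cd²⁺]^3 and the known concentrations, [Cd²⁺]^3 in the denominator gives [Cd²⁺] = 0.0022 M.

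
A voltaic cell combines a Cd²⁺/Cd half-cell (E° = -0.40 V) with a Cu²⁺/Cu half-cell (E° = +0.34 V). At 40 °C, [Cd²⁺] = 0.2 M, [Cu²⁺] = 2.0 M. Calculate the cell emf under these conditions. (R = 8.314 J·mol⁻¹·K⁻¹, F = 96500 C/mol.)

The Cu²⁺/Cu couple has the higher reduction potential and acts as the cathode, so E°_cell = +0.34 − (-0.40) = 0.74 V.
Balancing electrons gives n = 2; the reaction quotient is Q = [Cd²⁺]/[Cu²⁺] = 0.100.
E = E° − (RT/nF) ln Q = 0.74 − (8.314×313)/(2×96500) × (-2.303) = 0.740 + 0.031 = 0.771 V.

0.771 V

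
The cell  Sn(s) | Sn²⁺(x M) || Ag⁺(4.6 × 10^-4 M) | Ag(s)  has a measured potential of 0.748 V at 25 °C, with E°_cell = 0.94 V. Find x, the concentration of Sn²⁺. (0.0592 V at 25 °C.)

From the Nernst equation, log Q = n(E° − E)/0.0592 = 2(0.94 − 0.748)/0.0592 = 6.486, so Q = 3.07 × 10^6.
With Q = [Sn²⁺]/[Ag⁺]^2 and the known concentrations, [Sn²⁺] in the numerator gives [Sn²⁺] = 0.65 M.

0.65 M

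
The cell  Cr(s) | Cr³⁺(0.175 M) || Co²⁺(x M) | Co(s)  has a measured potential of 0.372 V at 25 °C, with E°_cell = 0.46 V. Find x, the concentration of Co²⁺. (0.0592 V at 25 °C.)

3.3 × 10^-4 M

From the Nernst equation, log Q = n(E° − E)/0.0592 = 6(0.46 − 0.372)/0.0592 = 8.919, so Q = 8.3 × 10^8.
With Q = [Cr³⁺]^2/[Co²⁺]^3 and the known concentrations, [Co²⁺]^3 in the denominator gives [Co²⁺] = 3.3 × 10^-4 M.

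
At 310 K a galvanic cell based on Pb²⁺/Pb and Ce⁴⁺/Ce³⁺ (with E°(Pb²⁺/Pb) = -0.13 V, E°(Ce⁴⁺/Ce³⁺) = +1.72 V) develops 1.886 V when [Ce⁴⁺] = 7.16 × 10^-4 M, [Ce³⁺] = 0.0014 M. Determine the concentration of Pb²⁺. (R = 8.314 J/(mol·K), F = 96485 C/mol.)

0.018 M

From the Nernst equation, ln Q = nF(E° − E)/RT = 2×96485×(1.85 − 1.886)/(8.314×310) = -2.695, so Q = 0.0675.
With Q = [Pb²⁺]·[Ce³⁺]^2/[Ce⁴⁺]^2 and the known concentrations, [Pb²⁺] in the numerator gives [Pb²⁺] = 0.018 M.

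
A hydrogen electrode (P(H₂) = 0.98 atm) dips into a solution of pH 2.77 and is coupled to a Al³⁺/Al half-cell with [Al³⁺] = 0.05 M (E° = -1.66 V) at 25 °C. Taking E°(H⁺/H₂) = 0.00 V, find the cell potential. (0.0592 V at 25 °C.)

1.52 V

The hydrogen couple is the cathode, so E°_cell = 1.66 V; n = 6.
[H⁺] = 10^(−2.77) = 0.0017 M, and Q = [Al³⁺]^2·P(H₂)^3 / [H⁺]^6 = 9.81 × 10^13.
E = E° − (0.0592/6) log Q = 1.66 − (0.0592/6)(13.992) = 1.522 V.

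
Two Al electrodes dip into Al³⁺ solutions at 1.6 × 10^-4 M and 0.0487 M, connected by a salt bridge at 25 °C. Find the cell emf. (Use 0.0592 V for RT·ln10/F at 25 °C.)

0.049 V

Both half-cells are Al³⁺/Al, so E°_cell = 0. The concentrated side is the cathode; the cell reaction moves Al³⁺ from high to low concentration with n = 3.
Q = [Al³⁺]_dilute/[Al³⁺]_conc = 1.6 × 10^-4/0.0487 = 0.00329.
E = 0 − (0.0592/3) log Q = −(0.0592/3)(-2.483) = 0.0490 V.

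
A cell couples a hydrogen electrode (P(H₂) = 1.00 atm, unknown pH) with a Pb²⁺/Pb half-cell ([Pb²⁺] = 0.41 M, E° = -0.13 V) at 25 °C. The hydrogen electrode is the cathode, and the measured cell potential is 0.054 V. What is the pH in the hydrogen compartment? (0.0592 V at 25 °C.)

E°_cell = 0.13 V and n = 2.
log Q = n(E° − E)/0.0592 = 2×(0.13 − 0.054)/0.0592 = 2.568.
With Q = [Pb²⁺]·P(H₂) / [H⁺]^2, solving for [H⁺] gives log[H⁺] = -1.477, so pH = 1.48.

pH = 1.48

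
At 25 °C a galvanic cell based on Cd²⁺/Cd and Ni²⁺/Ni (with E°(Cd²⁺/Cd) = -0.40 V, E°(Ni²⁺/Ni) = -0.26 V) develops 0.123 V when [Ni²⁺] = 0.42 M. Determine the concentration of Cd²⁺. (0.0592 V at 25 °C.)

1.6 M

From the Nernst equation, log Q = n(E° − E)/0.0592 = 2(0.14 − 0.123)/0.0592 = 0.574, so Q = 3.75.
With Q = [Cd²⁺]/[Ni²⁺] and the known concentrations, [Cd²⁺] in the numerator gives [Cd²⁺] = 1.6 M.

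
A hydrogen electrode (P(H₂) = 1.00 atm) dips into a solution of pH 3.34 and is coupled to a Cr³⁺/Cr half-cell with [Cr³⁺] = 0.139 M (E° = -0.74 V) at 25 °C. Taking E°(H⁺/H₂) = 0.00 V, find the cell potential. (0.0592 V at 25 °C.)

0.56 V

The hydrogen couple is the cathode, so E°_cell = 0.74 V; n = 6.
[H⁺] = 10^(−3.34) = 4.6 × 10^-4 M, and Q = [Cr³⁺]^2·P(H₂)^3 / [H⁺]^6 = 2.12 × 10^18.
E = E° − (0.0592/6) log Q = 0.74 − (0.0592/6)(18.326) = 0.559 V.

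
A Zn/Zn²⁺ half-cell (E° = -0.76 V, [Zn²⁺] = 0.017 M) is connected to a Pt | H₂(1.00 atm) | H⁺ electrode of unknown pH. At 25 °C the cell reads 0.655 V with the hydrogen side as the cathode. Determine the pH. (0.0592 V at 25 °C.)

E°_cell = 0.76 V and n = 2.
log Q = n(E° − E)/0.0592 = 2×(0.76 − 0.655)/0.0592 = 3.547.
With Q = [Zn²⁺]·P(H₂) / [H⁺]^2, solving for [H⁺] gives log[H⁺] = -2.658, so pH = 2.66.

pH = 2.66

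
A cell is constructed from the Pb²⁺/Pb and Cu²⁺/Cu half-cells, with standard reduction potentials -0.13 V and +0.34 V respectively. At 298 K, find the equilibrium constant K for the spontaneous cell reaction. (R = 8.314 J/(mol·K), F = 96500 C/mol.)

8 × 10^15

E°_cell = +0.34 − (-0.13) = 0.47 V, with n = 2 electrons transferred.
At equilibrium E = 0, so the Nernst equation gives ln K = nFE°/RT = (2)(96500)(0.47)/((8.314)(298)) = 36.61.
K = e^36.61 = 8 × 10^15.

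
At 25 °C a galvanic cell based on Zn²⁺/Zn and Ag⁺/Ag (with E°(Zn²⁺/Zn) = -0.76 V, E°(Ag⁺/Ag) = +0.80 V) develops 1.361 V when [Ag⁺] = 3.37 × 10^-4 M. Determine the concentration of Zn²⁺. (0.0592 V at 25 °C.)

0.6 M

From the Nernst equation, log Q = n(E° − E)/0.0592 = 2(1.56 − 1.361)/0.0592 = 6.723, so Q = 5.28 × 10^6.
With Q = [Zn²⁺]/[Ag⁺]^2 and the known concentrations, [Zn²⁺] in the numerator gives [Zn²⁺] = 0.6 M.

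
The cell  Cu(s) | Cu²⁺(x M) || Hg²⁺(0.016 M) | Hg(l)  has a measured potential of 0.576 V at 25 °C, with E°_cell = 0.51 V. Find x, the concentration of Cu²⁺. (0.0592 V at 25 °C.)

From the Nernst equation, log Q = n(E° − E)/0.0592 = 2(0.51 − 0.576)/0.0592 = -2.230, so Q = 0.00589.
With Q = [Cu²⁺]/[Hg²⁺] and the known concentrations, [Cu²⁺] in the numerator gives [Cu²⁺] = 9.4 × 10^-5 M.

9.4 × 10^-5 M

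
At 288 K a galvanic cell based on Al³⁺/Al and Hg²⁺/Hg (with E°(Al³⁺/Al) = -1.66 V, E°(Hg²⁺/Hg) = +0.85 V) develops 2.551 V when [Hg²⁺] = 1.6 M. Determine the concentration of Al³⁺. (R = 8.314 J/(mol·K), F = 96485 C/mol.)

0.014 M

From the Nernst equation, ln Q = nF(E° − E)/RT = 6×96485×(2.51 − 2.551)/(8.314×288) = -9.913, so Q = 4.95 × 10^-5.
With Q = [Al³⁺]^2/[Hg²⁺]^3 and the known concentrations, [Al³⁺]^2 in the numerator gives [Al³⁺] = 0.014 M.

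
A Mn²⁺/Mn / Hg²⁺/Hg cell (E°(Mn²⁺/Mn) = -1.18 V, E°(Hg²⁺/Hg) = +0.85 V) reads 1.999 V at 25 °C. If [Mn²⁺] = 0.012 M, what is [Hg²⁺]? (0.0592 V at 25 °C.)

From the Nernst equation, log Q = n(E° − E)/0.0592 = 2(2.03 − 1.999)/0.0592 = 1.047, so Q = 11.2.
With Q = [Mn²⁺]/[Hg²⁺] and the known concentrations, [Hg²⁺] in the denominator gives [Hg²⁺] = 0.0011 M.

0.0011 M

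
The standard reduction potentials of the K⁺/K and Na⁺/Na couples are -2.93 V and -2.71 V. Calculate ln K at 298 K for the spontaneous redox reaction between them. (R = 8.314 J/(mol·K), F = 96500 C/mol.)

ln K = 8.6

E°_cell = -2.71 − (-2.93) = 0.22 V, with n = 1 electron transferred.
At equilibrium E = 0, so the Nernst equation gives ln K = nFE°/RT = (1)(96500)(0.22)/((8.314)(298)) = 8.57.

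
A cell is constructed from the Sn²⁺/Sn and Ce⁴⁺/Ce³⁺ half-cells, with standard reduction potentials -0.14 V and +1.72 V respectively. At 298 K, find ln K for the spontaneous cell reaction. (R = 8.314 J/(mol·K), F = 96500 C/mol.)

E°_cell = +1.72 − (-0.14) = 1.86 V, with n = 2 electrons transferred.
At equilibrium E = 0, so the Nernst equation gives ln K = nFE°/RT = (2)(96500)(1.86)/((8.314)(298)) = 144.89.

ln K = 144.9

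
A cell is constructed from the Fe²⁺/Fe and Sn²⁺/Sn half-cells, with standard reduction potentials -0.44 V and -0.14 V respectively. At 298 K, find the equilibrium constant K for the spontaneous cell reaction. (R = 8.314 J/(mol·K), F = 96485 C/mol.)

1.4 × 10^10

E°_cell = -0.14 − (-0.44) = 0.30 V, with n = 2 electrons transferred.
At equilibrium E = 0, so the Nernst equation gives ln K = nFE°/RT = (2)(96485)(0.30)/((8.314)(298)) = 23.37.
K = e^23.37 = 1.4 × 10^10.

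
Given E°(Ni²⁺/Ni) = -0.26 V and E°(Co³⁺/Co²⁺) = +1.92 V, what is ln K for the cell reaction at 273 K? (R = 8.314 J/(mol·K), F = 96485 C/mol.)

E°_cell = +1.92 − (-0.26) = 2.18 V, with n = 2 electrons transferred.
At equilibrium E = 0, so the Nernst equation gives ln K = nFE°/RT = (2)(96485)(2.18)/((8.314)(273)) = 185.34.

ln K = 185.3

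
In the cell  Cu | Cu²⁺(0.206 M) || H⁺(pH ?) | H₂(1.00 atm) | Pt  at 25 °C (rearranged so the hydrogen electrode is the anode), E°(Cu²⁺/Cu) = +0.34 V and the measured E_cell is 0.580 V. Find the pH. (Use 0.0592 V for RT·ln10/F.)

E°_cell = 0.34 V and n = 2.
log Q = n(E° − E)/0.0592 = 2×(0.34 − 0.580)/0.0592 = -8.108.
With Q = [H⁺]^2 / ([Cu²⁺]·P(H₂)), solving for [H⁺] gives log[H⁺] = -4.397, so pH = 4.40.

pH = 4.40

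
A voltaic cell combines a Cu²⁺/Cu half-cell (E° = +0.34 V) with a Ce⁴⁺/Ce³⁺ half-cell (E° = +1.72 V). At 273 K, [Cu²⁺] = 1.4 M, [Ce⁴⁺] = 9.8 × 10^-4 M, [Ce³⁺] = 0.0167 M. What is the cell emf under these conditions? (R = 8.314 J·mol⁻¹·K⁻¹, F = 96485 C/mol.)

The Ce⁴⁺/Ce³⁺ couple has the higher reduction potential and acts as the cathode, so E°_cell = +1.72 − (+0.34) = 1.38 V.
Balancing electrons gives n = 2; the reaction quotient is Q = [Cu²⁺]·[Ce³⁺]^2/[Ce⁴⁺]^2 = 407.
E = E° − (RT/nF) ln Q = 1.38 − (8.314×273)/(2×96485) × (6.008) = 1.380 − 0.071 = 1.309 V.

1.31 V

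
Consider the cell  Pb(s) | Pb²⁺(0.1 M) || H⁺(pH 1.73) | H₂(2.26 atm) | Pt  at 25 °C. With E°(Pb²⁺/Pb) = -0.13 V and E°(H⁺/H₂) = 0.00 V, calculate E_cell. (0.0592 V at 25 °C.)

The hydrogen couple is the cathode, so E°_cell = 0.13 V; n = 2.
[H⁺] = 10^(−1.73) = 0.019 M, and Q = [Pb²⁺]·P(H₂) / [H⁺]^2 = 652.
E = E° − (0.0592/2) log Q = 0.13 − (0.0592/2)(2.814) = 0.047 V.

0.047 V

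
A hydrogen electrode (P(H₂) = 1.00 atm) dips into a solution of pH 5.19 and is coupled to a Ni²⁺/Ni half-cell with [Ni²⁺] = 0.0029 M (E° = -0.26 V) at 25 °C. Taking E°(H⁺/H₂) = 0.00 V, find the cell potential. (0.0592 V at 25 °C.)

0.028 V

The hydrogen couple is the cathode, so E°_cell = 0.26 V; n = 2.
[H⁺] = 10^(−5.19) = 6.5 × 10^-6 M, and Q = [Ni²⁺]·P(H₂) / [H⁺]^2 = 6.96 × 10^7.
E = E° − (0.0592/2) log Q = 0.26 − (0.0592/2)(7.842) = 0.028 V.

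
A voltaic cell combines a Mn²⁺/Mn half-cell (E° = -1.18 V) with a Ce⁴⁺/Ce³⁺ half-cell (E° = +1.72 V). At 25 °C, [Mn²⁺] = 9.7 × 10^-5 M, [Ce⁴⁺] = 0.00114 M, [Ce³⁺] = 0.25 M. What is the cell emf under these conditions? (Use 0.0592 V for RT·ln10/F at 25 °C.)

The Ce⁴⁺/Ce³⁺ couple has the higher reduction potential and acts as the cathode, so E°_cell = +1.72 − (-1.18) = 2.90 V.
Balancing electrons gives n = 2; the reaction quotient is Q = [Mn²⁺]·[Ce³⁺]^2/[Ce⁴⁺]^2 = 4.66.
At 25 °C, E = E° − (0.0592/n) log Q = 2.90 − (0.0592/2)(0.669) = 2.900 − 0.020 = 2.880 V.

2.88 V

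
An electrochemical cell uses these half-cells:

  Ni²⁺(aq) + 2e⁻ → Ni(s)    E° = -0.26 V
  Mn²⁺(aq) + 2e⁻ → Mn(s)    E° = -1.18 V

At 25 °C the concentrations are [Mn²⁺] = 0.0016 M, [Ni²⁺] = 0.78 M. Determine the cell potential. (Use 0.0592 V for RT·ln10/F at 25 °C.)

The Ni²⁺/Ni couple has the higher reduction potential and acts as the cathode, so E°_cell = -0.26 − (-1.18) = 0.92 V.
Balancing electrons gives n = 2; the reaction quotient is Q = [Mn²⁺]/[Ni²⁺] = 0.00205.
At 25 °C, E = E° − (0.0592/n) log Q = 0.92 − (0.0592/2)(-2.688) = 0.920 + 0.080 = 1.000 V.

1.000 V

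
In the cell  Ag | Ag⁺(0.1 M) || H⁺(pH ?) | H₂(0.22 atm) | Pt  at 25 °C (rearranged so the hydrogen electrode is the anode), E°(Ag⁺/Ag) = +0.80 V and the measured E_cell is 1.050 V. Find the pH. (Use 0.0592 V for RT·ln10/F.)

E°_cell = 0.80 V and n = 2.
log Q = n(E° − E)/0.0592 = 2×(0.80 − 1.050)/0.0592 = -8.446.
With Q = [H⁺]^2 / ([Ag⁺]^2·P(H₂)), solving for [H⁺] gives log[H⁺] = -5.552, so pH = 5.55.

pH = 5.55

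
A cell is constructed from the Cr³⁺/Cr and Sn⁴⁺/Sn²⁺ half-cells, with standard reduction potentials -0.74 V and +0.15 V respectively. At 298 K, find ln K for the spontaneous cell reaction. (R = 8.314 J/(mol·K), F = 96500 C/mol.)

ln K = 208.0

E°_cell = +0.15 − (-0.74) = 0.89 V, with n = 6 electrons transferred.
At equilibrium E = 0, so the Nernst equation gives ln K = nFE°/RT = (6)(96500)(0.89)/((8.314)(298)) = 207.99.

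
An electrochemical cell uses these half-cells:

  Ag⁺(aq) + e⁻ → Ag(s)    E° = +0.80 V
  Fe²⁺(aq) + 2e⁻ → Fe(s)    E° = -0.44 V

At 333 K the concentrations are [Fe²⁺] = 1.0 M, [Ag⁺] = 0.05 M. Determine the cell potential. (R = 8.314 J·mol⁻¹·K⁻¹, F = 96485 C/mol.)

1.15 V

The Ag⁺/Ag couple has the higher reduction potential and acts as the cathode, so E°_cell = +0.80 − (-0.44) = 1.24 V.
Balancing electrons gives n = 2; the reaction quotient is Q = [Fe²⁺]/[Ag⁺]^2 = 400.
E = E° − (RT/nF) ln Q = 1.24 − (8.314×333)/(2×96485) × (5.991) = 1.240 − 0.086 = 1.154 V.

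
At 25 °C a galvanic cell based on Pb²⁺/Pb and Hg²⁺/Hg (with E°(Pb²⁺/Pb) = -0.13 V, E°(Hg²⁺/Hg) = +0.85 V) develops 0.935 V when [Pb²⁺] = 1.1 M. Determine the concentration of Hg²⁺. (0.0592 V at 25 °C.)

From the Nernst equation, log Q = n(E° − E)/0.0592 = 2(0.98 − 0.935)/0.0592 = 1.520, so Q = 33.1.
With Q = [Pb²⁺]/[Hg²⁺] and the known concentrations, [Hg²⁺] in the denominator gives [Hg²⁺] = 0.033 M.

0.033 M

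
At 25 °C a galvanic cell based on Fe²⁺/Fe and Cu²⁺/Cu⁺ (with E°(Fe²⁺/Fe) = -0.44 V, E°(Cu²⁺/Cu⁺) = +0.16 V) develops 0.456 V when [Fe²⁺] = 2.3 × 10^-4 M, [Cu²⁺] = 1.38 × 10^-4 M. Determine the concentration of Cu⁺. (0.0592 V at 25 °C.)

From the Nernst equation, log Q = n(E° − E)/0.0592 = 2(0.60 − 0.456)/0.0592 = 4.865, so Q = 7.33 × 10^4.
With Q = [Fe²⁺]·[Cu⁺]^2/[Cu²⁺]^2 and the known concentrations, [Cu⁺]^2 in the numerator gives [Cu⁺] = 2.5 M.

2.5 M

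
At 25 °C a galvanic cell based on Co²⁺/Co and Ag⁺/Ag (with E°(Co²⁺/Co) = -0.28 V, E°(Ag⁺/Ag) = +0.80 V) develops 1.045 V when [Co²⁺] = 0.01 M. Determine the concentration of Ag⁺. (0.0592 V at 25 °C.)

From the Nernst equation, log Q = n(E° − E)/0.0592 = 2(1.08 − 1.045)/0.0592 = 1.182, so Q = 15.2.
With Q = [Co²⁺]/[Ag⁺]^2 and the known concentrations, [Ag⁺]^2 in the denominator gives [Ag⁺] = 0.026 M.

0.026 M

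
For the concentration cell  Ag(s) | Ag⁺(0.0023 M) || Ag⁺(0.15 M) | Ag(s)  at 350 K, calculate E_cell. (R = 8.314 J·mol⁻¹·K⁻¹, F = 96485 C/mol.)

0.13 V

Both half-cells are Ag⁺/Ag, so E°_cell = 0. The concentrated side is the cathode; the cell reaction moves Ag⁺ from high to low concentration with n = 1.
Q = [Ag⁺]_dilute/[Ag⁺]_conc = 0.0023/0.15 = 0.0153.
E = 0 − (RT/nF) ln Q = −((8.314×350)/(1×96485))(-4.178) = 0.1260 V.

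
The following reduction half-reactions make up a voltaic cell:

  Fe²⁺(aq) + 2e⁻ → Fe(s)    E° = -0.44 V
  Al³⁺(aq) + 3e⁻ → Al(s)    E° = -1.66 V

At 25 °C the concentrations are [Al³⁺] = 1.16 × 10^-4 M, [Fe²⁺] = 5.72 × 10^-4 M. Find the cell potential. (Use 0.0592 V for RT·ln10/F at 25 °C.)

1.20 V

The Fe²⁺/Fe couple has the higher reduction potential and acts as the cathode, so E°_cell = -0.44 − (-1.66) = 1.22 V.
Balancing electrons gives n = 6; the reaction quotient is Q = [Al³⁺]^2/[Fe²⁺]^3 = 71.9.
At 25 °C, E = E° − (0.0592/n) log Q = 1.22 − (0.0592/6)(1.857) = 1.220 − 0.018 = 1.202 V.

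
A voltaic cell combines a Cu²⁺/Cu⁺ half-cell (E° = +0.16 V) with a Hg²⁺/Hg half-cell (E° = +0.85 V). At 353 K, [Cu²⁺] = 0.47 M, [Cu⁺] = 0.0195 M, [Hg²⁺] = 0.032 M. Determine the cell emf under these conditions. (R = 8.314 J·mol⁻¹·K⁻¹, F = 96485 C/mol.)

0.541 V

The Hg²⁺/Hg couple has the higher reduction potential and acts as the cathode, so E°_cell = +0.85 − (+0.16) = 0.69 V.
Balancing electrons gives n = 2; the reaction quotient is Q = [Cu²⁺]^2/([Cu⁺]^2·[Hg²⁺]) = 1.82 × 10^4.
E = E° − (RT/nF) ln Q = 0.69 − (8.314×353)/(2×96485) × (9.807) = 0.690 − 0.149 = 0.541 V.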